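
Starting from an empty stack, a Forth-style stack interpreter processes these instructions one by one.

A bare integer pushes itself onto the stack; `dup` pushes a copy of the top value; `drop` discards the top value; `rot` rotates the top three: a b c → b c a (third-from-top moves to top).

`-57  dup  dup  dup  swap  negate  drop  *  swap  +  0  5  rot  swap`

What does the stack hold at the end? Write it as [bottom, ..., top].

-57    → [-57]
dup    → [-57, -57]
dup    → [-57, -57, -57]
dup    → [-57, -57, -57, -57]
swap   → [-57, -57, -57, -57]
negate → [-57, -57, -57, 57]
drop   → [-57, -57, -57]
*      → [-57, 3249]
swap   → [3249, -57]
+      → [3192]
0      → [3192, 0]
5      → [3192, 0, 5]
rot    → [0, 5, 3192]
swap   → [0, 3192, 5]

[0, 3192, 5]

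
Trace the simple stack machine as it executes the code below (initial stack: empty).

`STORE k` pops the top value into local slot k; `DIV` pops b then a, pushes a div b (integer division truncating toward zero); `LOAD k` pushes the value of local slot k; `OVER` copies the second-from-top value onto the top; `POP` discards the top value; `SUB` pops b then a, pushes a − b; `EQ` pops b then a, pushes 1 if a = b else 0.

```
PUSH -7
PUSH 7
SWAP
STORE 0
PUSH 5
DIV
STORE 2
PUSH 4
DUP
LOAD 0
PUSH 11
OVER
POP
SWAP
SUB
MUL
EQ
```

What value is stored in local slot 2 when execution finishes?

PUSH -7  [-7]
PUSH 7   [-7, 7]
SWAP     [7, -7]
STORE 0  [7]
PUSH 5   [7, 5]
DIV      [1]
STORE 2  []
PUSH 4   [4]
DUP      [4, 4]
LOAD 0   [4, 4, -7]
PUSH 11  [4, 4, -7, 11]
OVER     [4, 4, -7, 11, -7]
POP      [4, 4, -7, 11]
SWAP     [4, 4, 11, -7]
SUB      [4, 4, 18]
MUL      [4, 72]
EQ       [0]

1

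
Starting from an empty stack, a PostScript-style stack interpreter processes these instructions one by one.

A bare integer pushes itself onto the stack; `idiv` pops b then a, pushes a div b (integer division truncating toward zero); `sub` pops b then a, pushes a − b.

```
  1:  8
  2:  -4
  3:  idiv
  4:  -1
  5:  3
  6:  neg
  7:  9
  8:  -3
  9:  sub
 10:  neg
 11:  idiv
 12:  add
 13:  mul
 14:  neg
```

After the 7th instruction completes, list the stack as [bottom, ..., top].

8    -> [8]
-4   -> [8, -4]
idiv -> [-2]
-1   -> [-2, -1]
3    -> [-2, -1, 3]
neg  -> [-2, -1, -3]
9    -> [-2, -1, -3, 9]

[-2, -1, -3, 9]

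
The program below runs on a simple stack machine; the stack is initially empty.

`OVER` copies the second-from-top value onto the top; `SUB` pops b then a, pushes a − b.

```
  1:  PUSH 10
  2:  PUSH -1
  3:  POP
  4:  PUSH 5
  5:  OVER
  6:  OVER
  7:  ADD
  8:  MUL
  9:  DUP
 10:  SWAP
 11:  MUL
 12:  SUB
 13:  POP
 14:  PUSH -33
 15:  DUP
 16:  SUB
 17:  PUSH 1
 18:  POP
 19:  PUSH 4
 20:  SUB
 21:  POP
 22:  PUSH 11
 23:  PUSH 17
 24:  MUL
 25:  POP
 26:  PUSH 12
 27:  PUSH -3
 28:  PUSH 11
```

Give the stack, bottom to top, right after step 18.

PUSH 10  -> 10
PUSH -1  -> 10 -1
POP      -> 10
PUSH 5   -> 10 5
OVER     -> 10 5 10
OVER     -> 10 5 10 5
ADD      -> 10 5 15
MUL      -> 10 75
DUP      -> 10 75 75
SWAP     -> 10 75 75
MUL      -> 10 5625
SUB      -> -5615
POP      -> (empty)
PUSH -33 -> -33
DUP      -> -33 -33
SUB      -> 0
PUSH 1   -> 0 1
POP      -> 0

[0]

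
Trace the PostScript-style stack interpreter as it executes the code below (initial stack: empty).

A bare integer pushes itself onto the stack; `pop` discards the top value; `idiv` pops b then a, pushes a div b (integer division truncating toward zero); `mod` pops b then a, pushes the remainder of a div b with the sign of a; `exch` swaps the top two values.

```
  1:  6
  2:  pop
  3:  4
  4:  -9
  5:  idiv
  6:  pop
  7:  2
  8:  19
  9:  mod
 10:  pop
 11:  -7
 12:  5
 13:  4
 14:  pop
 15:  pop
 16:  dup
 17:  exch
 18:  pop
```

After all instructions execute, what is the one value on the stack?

6    → 6
pop  → (empty)
4    → 4
-9   → 4 -9
idiv → 0
pop  → (empty)
2    → 2
19   → 2 19
mod  → 2
pop  → (empty)
-7   → -7
5    → -7 5
4    → -7 5 4
pop  → -7 5
pop  → -7
dup  → -7 -7
exch → -7 -7
pop  → -7

-7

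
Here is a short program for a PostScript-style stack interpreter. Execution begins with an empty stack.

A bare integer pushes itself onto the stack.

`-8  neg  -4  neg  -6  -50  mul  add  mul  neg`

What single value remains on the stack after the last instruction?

-8  : [-8]
neg : [8]
-4  : [8, -4]
neg : [8, 4]
-6  : [8, 4, -6]
-50 : [8, 4, -6, -50]
mul : [8, 4, 300]
add : [8, 304]
mul : [2432]
neg : [-2432]

-2432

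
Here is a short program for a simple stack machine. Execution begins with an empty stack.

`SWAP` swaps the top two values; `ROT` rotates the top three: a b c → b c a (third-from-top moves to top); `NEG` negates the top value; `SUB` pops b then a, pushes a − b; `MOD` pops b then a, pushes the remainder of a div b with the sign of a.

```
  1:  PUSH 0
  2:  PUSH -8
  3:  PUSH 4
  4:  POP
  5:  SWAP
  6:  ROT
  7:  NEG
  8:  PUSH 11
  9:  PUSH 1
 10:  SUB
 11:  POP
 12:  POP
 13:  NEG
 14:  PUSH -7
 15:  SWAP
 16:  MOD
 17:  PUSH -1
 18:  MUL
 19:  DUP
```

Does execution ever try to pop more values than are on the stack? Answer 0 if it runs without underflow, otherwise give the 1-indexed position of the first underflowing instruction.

PUSH 0   0
PUSH -8  0 -8
PUSH 4   0 -8 4
POP      0 -8
SWAP     -8 0
ROT  — needs 3 operands, stack has 2 → underflow

6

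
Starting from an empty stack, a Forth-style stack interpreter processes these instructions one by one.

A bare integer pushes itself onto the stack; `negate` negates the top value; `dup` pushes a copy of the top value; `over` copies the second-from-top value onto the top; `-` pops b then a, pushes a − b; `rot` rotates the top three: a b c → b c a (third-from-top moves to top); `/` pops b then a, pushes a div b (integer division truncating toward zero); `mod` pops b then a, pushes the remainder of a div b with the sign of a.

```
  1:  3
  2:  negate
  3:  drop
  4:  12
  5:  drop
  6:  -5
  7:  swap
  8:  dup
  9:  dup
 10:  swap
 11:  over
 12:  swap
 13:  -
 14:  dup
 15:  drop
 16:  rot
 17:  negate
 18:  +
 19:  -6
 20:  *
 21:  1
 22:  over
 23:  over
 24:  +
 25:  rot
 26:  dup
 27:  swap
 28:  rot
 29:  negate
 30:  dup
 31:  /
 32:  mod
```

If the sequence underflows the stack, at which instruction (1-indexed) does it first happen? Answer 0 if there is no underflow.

7

3       [3]
negate  [-3]
drop    []
12      [12]
drop    []
-5      [-5]
swap  — needs 2 operands, stack has 1 → underflow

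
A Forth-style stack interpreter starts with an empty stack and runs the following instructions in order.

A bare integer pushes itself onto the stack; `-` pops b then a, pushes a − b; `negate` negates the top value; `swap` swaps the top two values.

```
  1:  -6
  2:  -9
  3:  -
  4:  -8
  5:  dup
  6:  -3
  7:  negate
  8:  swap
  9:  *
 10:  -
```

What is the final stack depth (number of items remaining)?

2

-6      [-6]
-9      [-6, -9]
-       [3]
-8      [3, -8]
dup     [3, -8, -8]
-3      [3, -8, -8, -3]
negate  [3, -8, -8, 3]
swap    [3, -8, 3, -8]
*       [3, -8, -24]
-       [3, 16]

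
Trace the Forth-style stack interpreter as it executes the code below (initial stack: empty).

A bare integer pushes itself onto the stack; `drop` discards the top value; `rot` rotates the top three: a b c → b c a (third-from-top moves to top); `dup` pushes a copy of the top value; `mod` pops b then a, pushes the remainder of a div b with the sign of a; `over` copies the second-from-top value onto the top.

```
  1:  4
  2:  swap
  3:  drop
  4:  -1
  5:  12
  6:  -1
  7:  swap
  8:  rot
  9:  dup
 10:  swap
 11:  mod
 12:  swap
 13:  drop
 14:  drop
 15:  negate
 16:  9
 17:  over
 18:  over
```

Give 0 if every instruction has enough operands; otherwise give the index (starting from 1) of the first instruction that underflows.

4 → [4]
swap  — needs 2 operands, stack has 1 → underflow

2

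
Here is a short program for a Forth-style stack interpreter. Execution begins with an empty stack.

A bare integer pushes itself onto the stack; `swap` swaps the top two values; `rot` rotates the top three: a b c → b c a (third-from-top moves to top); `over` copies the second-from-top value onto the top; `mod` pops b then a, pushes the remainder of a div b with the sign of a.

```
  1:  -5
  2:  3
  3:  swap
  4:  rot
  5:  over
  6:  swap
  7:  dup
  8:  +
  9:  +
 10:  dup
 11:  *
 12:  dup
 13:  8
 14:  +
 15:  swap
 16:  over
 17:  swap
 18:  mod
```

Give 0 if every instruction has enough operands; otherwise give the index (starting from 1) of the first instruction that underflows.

-5   : [-5]
3    : [-5, 3]
swap : [3, -5]
rot  — needs 3 operands, stack has 2 → underflow

4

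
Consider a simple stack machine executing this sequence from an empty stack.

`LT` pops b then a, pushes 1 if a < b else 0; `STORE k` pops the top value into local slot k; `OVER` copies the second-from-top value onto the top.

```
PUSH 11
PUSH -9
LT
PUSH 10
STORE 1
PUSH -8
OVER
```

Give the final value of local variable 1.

PUSH 11  11
PUSH -9  11 -9
LT       0
PUSH 10  0 10
STORE 1  0
PUSH -8  0 -8
OVER     0 -8 0

10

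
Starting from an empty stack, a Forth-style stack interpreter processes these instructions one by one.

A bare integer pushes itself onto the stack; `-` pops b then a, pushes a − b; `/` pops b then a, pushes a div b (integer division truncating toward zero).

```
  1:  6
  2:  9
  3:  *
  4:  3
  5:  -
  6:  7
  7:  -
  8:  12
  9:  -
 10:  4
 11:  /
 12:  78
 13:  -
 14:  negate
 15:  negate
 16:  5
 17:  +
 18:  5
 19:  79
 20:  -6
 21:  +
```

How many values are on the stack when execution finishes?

3

6      : 6
9      : 6 9
*      : 54
3      : 54 3
-      : 51
7      : 51 7
-      : 44
12     : 44 12
-      : 32
4      : 32 4
/      : 8
78     : 8 78
-      : -70
negate : 70
negate : -70
5      : -70 5
+      : -65
5      : -65 5
79     : -65 5 79
-6     : -65 5 79 -6
+      : -65 5 73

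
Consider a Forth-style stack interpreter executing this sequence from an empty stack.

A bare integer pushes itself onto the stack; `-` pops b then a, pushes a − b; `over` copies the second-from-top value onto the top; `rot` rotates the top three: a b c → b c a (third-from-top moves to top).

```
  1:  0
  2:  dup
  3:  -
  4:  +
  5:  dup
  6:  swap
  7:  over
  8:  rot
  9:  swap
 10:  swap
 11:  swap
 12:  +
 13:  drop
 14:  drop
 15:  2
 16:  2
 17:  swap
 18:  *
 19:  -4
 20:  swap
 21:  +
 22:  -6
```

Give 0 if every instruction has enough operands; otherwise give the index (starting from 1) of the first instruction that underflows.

4

0   → [0]
dup → [0, 0]
-   → [0]
+  — needs 2 operands, stack has 1 → underflow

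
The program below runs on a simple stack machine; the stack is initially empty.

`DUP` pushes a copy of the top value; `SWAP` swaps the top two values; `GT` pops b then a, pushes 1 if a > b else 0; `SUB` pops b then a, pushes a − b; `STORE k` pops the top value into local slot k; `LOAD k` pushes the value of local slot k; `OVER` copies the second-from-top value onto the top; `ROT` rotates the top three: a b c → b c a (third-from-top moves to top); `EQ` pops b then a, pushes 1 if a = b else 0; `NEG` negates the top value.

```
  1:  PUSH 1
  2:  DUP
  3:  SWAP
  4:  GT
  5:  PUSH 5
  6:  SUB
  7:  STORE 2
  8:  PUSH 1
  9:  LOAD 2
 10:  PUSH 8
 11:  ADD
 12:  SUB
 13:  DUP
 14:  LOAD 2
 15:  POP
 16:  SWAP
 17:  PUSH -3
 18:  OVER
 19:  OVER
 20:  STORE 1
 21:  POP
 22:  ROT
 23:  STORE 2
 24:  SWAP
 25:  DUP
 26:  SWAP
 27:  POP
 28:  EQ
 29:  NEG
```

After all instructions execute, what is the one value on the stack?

0

PUSH 1  -> [1]
DUP     -> [1, 1]
SWAP    -> [1, 1]
GT      -> [0]
PUSH 5  -> [0, 5]
SUB     -> [-5]
STORE 2 -> []
PUSH 1  -> [1]
LOAD 2  -> [1, -5]
PUSH 8  -> [1, -5, 8]
ADD     -> [1, 3]
SUB     -> [-2]
DUP     -> [-2, -2]
LOAD 2  -> [-2, -2, -5]
POP     -> [-2, -2]
SWAP    -> [-2, -2]
PUSH -3 -> [-2, -2, -3]
OVER    -> [-2, -2, -3, -2]
OVER    -> [-2, -2, -3, -2, -3]
STORE 1 -> [-2, -2, -3, -2]
POP     -> [-2, -2, -3]
ROT     -> [-2, -3, -2]
STORE 2 -> [-2, -3]
SWAP    -> [-3, -2]
DUP     -> [-3, -2, -2]
SWAP    -> [-3, -2, -2]
POP     -> [-3, -2]
EQ      -> [0]
NEG     -> [0]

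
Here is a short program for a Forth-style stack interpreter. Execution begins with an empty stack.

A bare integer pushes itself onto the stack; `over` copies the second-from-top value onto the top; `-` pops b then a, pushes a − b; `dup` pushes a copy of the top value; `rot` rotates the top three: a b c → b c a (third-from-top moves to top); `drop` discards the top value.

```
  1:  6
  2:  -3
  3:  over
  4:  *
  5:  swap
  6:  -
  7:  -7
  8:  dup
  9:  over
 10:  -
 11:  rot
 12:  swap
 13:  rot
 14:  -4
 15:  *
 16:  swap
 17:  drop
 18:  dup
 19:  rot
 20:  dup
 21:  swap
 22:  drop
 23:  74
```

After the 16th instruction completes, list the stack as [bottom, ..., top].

[-24, 28, 0]

6    : 6
-3   : 6 -3
over : 6 -3 6
*    : 6 -18
swap : -18 6
-    : -24
-7   : -24 -7
dup  : -24 -7 -7
over : -24 -7 -7 -7
-    : -24 -7 0
rot  : -7 0 -24
swap : -7 -24 0
rot  : -24 0 -7
-4   : -24 0 -7 -4
*    : -24 0 28
swap : -24 28 0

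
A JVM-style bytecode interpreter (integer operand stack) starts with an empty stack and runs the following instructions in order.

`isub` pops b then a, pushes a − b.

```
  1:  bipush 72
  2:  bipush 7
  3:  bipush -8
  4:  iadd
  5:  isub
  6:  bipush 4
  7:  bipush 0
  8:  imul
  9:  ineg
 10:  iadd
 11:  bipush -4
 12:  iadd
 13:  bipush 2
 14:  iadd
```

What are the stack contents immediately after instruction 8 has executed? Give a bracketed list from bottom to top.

[73, 0]

bipush 72 → 72
bipush 7  → 72 7
bipush -8 → 72 7 -8
iadd      → 72 -1
isub      → 73
bipush 4  → 73 4
bipush 0  → 73 4 0
imul      → 73 0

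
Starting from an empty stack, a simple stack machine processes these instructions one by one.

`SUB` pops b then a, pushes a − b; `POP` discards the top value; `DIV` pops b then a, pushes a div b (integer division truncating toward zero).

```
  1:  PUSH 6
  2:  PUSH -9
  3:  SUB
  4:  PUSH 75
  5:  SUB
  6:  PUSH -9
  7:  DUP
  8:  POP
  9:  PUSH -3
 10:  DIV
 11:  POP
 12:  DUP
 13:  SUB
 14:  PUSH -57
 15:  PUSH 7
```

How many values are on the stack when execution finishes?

3

PUSH 6   : 6
PUSH -9  : 6 -9
SUB      : 15
PUSH 75  : 15 75
SUB      : -60
PUSH -9  : -60 -9
DUP      : -60 -9 -9
POP      : -60 -9
PUSH -3  : -60 -9 -3
DIV      : -60 3
POP      : -60
DUP      : -60 -60
SUB      : 0
PUSH -57 : 0 -57
PUSH 7   : 0 -57 7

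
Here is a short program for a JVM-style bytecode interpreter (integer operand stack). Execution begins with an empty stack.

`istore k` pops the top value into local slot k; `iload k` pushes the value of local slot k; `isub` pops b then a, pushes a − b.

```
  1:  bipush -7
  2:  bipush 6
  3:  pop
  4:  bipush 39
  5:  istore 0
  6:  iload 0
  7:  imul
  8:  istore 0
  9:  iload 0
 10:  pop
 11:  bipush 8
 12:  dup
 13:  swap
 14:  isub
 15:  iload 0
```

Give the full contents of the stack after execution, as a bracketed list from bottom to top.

bipush -7 → [-7]
bipush 6  → [-7, 6]
pop       → [-7]
bipush 39 → [-7, 39]
istore 0  → [-7]
iload 0   → [-7, 39]
imul      → [-273]
istore 0  → []
iload 0   → [-273]
pop       → []
bipush 8  → [8]
dup       → [8, 8]
swap      → [8, 8]
isub      → [0]
iload 0   → [0, -273]

[0, -273]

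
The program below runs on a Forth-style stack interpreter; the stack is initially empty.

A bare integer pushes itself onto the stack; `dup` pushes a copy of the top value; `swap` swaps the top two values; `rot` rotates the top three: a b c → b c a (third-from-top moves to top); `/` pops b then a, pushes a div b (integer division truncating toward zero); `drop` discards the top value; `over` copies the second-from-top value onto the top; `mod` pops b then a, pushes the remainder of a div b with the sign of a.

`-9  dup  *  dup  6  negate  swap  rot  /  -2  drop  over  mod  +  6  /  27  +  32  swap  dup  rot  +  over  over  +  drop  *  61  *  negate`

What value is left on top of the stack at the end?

-97173

-9     → [-9]
dup    → [-9, -9]
*      → [81]
dup    → [81, 81]
6      → [81, 81, 6]
negate → [81, 81, -6]
swap   → [81, -6, 81]
rot    → [-6, 81, 81]
/      → [-6, 1]
-2     → [-6, 1, -2]
drop   → [-6, 1]
over   → [-6, 1, -6]
mod    → [-6, 1]
+      → [-5]
6      → [-5, 6]
/      → [0]
27     → [0, 27]
+      → [27]
32     → [27, 32]
swap   → [32, 27]
dup    → [32, 27, 27]
rot    → [27, 27, 32]
+      → [27, 59]
over   → [27, 59, 27]
over   → [27, 59, 27, 59]
+      → [27, 59, 86]
drop   → [27, 59]
*      → [1593]
61     → [1593, 61]
*      → [97173]
negate → [-97173]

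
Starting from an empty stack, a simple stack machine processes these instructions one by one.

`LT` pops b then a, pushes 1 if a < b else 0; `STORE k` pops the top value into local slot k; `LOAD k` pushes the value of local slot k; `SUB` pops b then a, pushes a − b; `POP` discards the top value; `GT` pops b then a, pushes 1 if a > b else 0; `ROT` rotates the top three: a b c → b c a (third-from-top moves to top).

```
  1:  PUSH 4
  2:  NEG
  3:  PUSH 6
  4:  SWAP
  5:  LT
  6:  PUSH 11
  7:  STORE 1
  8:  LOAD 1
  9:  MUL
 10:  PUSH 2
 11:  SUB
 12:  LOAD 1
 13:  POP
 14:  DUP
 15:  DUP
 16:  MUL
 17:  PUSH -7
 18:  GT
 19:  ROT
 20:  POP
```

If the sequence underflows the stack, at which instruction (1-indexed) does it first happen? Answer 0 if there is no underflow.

19

PUSH 4  -> 4
NEG     -> -4
PUSH 6  -> -4 6
SWAP    -> 6 -4
LT      -> 0
PUSH 11 -> 0 11
STORE 1 -> 0
LOAD 1  -> 0 11
MUL     -> 0
PUSH 2  -> 0 2
SUB     -> -2
LOAD 1  -> -2 11
POP     -> -2
DUP     -> -2 -2
DUP     -> -2 -2 -2
MUL     -> -2 4
PUSH -7 -> -2 4 -7
GT      -> -2 1
ROT  — needs 3 operands, stack has 2 → underflow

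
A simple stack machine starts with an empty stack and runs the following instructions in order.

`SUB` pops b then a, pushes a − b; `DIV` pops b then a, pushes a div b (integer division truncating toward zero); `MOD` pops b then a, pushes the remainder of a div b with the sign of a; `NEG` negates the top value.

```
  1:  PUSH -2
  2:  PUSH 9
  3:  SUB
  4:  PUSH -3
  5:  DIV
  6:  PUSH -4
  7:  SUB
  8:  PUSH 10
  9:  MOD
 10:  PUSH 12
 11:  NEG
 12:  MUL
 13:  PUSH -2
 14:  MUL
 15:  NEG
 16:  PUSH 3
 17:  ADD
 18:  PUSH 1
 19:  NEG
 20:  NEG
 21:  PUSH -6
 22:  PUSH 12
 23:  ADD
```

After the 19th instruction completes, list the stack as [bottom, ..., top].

[-165, -1]

PUSH -2 -> [-2]
PUSH 9  -> [-2, 9]
SUB     -> [-11]
PUSH -3 -> [-11, -3]
DIV     -> [3]
PUSH -4 -> [3, -4]
SUB     -> [7]
PUSH 10 -> [7, 10]
MOD     -> [7]
PUSH 12 -> [7, 12]
NEG     -> [7, -12]
MUL     -> [-84]
PUSH -2 -> [-84, -2]
MUL     -> [168]
NEG     -> [-168]
PUSH 3  -> [-168, 3]
ADD     -> [-165]
PUSH 1  -> [-165, 1]
NEG     -> [-165, -1]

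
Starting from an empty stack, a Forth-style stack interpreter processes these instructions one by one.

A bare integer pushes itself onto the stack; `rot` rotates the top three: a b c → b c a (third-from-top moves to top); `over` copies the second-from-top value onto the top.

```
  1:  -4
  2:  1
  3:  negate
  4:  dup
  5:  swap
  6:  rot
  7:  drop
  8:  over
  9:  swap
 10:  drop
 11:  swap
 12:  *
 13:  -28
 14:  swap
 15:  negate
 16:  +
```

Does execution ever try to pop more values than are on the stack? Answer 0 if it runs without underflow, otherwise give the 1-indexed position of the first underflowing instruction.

0

-4     : -4
1      : -4 1
negate : -4 -1
dup    : -4 -1 -1
swap   : -4 -1 -1
rot    : -1 -1 -4
drop   : -1 -1
over   : -1 -1 -1
swap   : -1 -1 -1
drop   : -1 -1
swap   : -1 -1
*      : 1
-28    : 1 -28
swap   : -28 1
negate : -28 -1
+      : -29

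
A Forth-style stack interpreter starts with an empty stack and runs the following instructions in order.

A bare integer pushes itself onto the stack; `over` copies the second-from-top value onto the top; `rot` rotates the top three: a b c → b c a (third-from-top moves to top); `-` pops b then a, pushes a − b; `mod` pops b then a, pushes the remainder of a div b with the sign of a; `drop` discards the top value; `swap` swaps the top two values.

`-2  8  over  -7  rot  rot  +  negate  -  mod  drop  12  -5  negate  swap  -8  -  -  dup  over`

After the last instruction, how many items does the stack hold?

3

-2     : [-2]
8      : [-2, 8]
over   : [-2, 8, -2]
-7     : [-2, 8, -2, -7]
rot    : [-2, -2, -7, 8]
rot    : [-2, -7, 8, -2]
+      : [-2, -7, 6]
negate : [-2, -7, -6]
-      : [-2, -1]
mod    : [0]
drop   : []
12     : [12]
-5     : [12, -5]
negate : [12, 5]
swap   : [5, 12]
-8     : [5, 12, -8]
-      : [5, 20]
-      : [-15]
dup    : [-15, -15]
over   : [-15, -15, -15]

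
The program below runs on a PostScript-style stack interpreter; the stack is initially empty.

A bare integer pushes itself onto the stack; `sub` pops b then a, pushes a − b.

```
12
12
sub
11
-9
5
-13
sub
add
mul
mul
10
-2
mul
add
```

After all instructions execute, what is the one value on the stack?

-20

12  : 12
12  : 12 12
sub : 0
11  : 0 11
-9  : 0 11 -9
5   : 0 11 -9 5
-13 : 0 11 -9 5 -13
sub : 0 11 -9 18
add : 0 11 9
mul : 0 99
mul : 0
10  : 0 10
-2  : 0 10 -2
mul : 0 -20
add : -20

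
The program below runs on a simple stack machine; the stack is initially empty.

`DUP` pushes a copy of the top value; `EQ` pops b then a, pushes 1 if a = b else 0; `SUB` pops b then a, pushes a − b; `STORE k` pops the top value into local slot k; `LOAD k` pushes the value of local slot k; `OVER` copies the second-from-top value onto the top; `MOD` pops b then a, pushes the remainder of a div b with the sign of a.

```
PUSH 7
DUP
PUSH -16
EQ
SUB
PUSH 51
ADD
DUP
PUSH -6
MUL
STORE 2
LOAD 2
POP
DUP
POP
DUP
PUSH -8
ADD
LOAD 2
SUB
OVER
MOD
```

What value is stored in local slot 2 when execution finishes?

-348

PUSH 7    [7]
DUP       [7, 7]
PUSH -16  [7, 7, -16]
EQ        [7, 0]
SUB       [7]
PUSH 51   [7, 51]
ADD       [58]
DUP       [58, 58]
PUSH -6   [58, 58, -6]
MUL       [58, -348]
STORE 2   [58]
LOAD 2    [58, -348]
POP       [58]
DUP       [58, 58]
POP       [58]
DUP       [58, 58]
PUSH -8   [58, 58, -8]
ADD       [58, 50]
LOAD 2    [58, 50, -348]
SUB       [58, 398]
OVER      [58, 398, 58]
MOD       [58, 50]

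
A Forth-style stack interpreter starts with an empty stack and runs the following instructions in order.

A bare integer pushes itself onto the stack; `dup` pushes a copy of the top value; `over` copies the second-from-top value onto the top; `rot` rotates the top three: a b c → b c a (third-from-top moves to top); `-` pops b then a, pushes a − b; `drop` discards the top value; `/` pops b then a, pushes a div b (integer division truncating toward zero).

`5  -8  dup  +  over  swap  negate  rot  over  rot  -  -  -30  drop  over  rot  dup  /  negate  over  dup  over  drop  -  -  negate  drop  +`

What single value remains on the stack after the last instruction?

10

5      → [5]
-8     → [5, -8]
dup    → [5, -8, -8]
+      → [5, -16]
over   → [5, -16, 5]
swap   → [5, 5, -16]
negate → [5, 5, 16]
rot    → [5, 16, 5]
over   → [5, 16, 5, 16]
rot    → [5, 5, 16, 16]
-      → [5, 5, 0]
-      → [5, 5]
-30    → [5, 5, -30]
drop   → [5, 5]
over   → [5, 5, 5]
rot    → [5, 5, 5]
dup    → [5, 5, 5, 5]
/      → [5, 5, 1]
negate → [5, 5, -1]
over   → [5, 5, -1, 5]
dup    → [5, 5, -1, 5, 5]
over   → [5, 5, -1, 5, 5, 5]
drop   → [5, 5, -1, 5, 5]
-      → [5, 5, -1, 0]
-      → [5, 5, -1]
negate → [5, 5, 1]
drop   → [5, 5]
+      → [10]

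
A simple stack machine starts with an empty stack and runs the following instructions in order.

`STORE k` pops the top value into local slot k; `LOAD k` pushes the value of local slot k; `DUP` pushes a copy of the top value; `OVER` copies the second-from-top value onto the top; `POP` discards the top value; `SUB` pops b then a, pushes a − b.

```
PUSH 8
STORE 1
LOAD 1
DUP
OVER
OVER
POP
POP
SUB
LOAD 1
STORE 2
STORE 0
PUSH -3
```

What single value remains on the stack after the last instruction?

PUSH 8  : 8
STORE 1 : (empty)
LOAD 1  : 8
DUP     : 8 8
OVER    : 8 8 8
OVER    : 8 8 8 8
POP     : 8 8 8
POP     : 8 8
SUB     : 0
LOAD 1  : 0 8
STORE 2 : 0
STORE 0 : (empty)
PUSH -3 : -3

-3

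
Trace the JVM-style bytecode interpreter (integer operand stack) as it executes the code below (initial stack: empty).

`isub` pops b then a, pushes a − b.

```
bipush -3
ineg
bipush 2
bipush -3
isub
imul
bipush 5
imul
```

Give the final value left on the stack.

75

bipush -3  -3
ineg       3
bipush 2   3 2
bipush -3  3 2 -3
isub       3 5
imul       15
bipush 5   15 5
imul       75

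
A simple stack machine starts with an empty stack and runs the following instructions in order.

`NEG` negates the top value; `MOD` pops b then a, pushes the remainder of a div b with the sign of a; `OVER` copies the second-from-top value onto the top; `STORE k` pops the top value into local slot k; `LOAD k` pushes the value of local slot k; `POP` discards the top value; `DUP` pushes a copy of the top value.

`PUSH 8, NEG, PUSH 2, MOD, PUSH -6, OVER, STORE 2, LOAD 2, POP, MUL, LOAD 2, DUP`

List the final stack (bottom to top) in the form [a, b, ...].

[0, 0, 0]

PUSH 8  → 8
NEG     → -8
PUSH 2  → -8 2
MOD     → 0
PUSH -6 → 0 -6
OVER    → 0 -6 0
STORE 2 → 0 -6
LOAD 2  → 0 -6 0
POP     → 0 -6
MUL     → 0
LOAD 2  → 0 0
DUP     → 0 0 0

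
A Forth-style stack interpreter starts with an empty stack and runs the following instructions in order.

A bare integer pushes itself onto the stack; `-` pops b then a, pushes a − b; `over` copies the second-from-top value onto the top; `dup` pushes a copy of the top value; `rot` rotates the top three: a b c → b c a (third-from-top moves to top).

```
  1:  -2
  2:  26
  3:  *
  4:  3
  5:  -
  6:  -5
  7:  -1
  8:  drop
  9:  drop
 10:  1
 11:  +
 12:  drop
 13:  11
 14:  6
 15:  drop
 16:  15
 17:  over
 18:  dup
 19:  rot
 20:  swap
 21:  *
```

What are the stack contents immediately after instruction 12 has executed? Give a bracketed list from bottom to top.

[]

-2   → [-2]
26   → [-2, 26]
*    → [-52]
3    → [-52, 3]
-    → [-55]
-5   → [-55, -5]
-1   → [-55, -5, -1]
drop → [-55, -5]
drop → [-55]
1    → [-55, 1]
+    → [-54]
drop → []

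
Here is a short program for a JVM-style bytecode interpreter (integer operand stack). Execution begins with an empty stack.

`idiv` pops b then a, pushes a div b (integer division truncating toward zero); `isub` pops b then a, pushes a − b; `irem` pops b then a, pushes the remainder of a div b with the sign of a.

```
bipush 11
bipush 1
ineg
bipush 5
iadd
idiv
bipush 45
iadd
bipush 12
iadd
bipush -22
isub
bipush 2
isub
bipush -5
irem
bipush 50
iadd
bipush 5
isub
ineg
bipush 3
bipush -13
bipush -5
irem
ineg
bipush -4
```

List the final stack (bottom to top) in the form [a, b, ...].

bipush 11  -> 11
bipush 1   -> 11 1
ineg       -> 11 -1
bipush 5   -> 11 -1 5
iadd       -> 11 4
idiv       -> 2
bipush 45  -> 2 45
iadd       -> 47
bipush 12  -> 47 12
iadd       -> 59
bipush -22 -> 59 -22
isub       -> 81
bipush 2   -> 81 2
isub       -> 79
bipush -5  -> 79 -5
irem       -> 4
bipush 50  -> 4 50
iadd       -> 54
bipush 5   -> 54 5
isub       -> 49
ineg       -> -49
bipush 3   -> -49 3
bipush -13 -> -49 3 -13
bipush -5  -> -49 3 -13 -5
irem       -> -49 3 -3
ineg       -> -49 3 3
bipush -4  -> -49 3 3 -4

[-49, 3, 3, -4]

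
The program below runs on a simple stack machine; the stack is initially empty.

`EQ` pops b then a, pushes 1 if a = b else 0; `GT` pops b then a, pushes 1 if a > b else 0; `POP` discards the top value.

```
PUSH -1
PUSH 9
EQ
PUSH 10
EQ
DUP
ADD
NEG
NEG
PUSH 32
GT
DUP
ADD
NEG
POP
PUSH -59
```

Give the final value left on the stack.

PUSH -1  -> -1
PUSH 9   -> -1 9
EQ       -> 0
PUSH 10  -> 0 10
EQ       -> 0
DUP      -> 0 0
ADD      -> 0
NEG      -> 0
NEG      -> 0
PUSH 32  -> 0 32
GT       -> 0
DUP      -> 0 0
ADD      -> 0
NEG      -> 0
POP      -> (empty)
PUSH -59 -> -59

-59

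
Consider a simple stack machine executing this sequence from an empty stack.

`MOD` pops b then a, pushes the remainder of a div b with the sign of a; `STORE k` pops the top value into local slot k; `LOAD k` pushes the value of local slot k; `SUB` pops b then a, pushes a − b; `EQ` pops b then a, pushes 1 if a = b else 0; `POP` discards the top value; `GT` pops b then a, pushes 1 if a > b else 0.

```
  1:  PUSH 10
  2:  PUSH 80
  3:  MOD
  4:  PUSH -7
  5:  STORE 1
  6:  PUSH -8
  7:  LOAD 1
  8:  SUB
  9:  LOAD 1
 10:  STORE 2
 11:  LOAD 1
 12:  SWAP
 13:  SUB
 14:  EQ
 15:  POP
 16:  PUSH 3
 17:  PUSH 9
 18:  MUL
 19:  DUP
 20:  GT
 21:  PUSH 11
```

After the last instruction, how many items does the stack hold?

2

PUSH 10  [10]
PUSH 80  [10, 80]
MOD      [10]
PUSH -7  [10, -7]
STORE 1  [10]
PUSH -8  [10, -8]
LOAD 1   [10, -8, -7]
SUB      [10, -1]
LOAD 1   [10, -1, -7]
STORE 2  [10, -1]
LOAD 1   [10, -1, -7]
SWAP     [10, -7, -1]
SUB      [10, -6]
EQ       [0]
POP      []
PUSH 3   [3]
PUSH 9   [3, 9]
MUL      [27]
DUP      [27, 27]
GT       [0]
PUSH 11  [0, 11]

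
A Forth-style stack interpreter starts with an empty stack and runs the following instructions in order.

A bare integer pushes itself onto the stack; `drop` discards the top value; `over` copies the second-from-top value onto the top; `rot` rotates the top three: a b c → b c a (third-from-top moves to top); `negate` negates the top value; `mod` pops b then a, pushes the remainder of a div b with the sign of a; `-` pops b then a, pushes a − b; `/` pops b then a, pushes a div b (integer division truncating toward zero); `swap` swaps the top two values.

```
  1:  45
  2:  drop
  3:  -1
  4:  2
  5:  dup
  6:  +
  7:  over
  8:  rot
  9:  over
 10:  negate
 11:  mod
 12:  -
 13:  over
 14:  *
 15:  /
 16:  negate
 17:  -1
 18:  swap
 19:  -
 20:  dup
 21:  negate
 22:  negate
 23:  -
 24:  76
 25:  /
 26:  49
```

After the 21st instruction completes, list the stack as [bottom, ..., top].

[-2, 2]

45     : [45]
drop   : []
-1     : [-1]
2      : [-1, 2]
dup    : [-1, 2, 2]
+      : [-1, 4]
over   : [-1, 4, -1]
rot    : [4, -1, -1]
over   : [4, -1, -1, -1]
negate : [4, -1, -1, 1]
mod    : [4, -1, 0]
-      : [4, -1]
over   : [4, -1, 4]
*      : [4, -4]
/      : [-1]
negate : [1]
-1     : [1, -1]
swap   : [-1, 1]
-      : [-2]
dup    : [-2, -2]
negate : [-2, 2]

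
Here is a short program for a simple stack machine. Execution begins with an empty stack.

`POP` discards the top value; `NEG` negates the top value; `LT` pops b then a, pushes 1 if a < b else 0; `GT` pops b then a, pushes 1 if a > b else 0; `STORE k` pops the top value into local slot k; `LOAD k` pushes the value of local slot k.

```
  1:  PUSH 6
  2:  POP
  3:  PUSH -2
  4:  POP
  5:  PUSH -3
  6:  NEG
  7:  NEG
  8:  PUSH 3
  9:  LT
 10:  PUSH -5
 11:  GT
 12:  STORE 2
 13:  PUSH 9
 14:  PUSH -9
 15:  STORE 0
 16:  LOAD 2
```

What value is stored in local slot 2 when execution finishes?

1

PUSH 6  : [6]
POP     : []
PUSH -2 : [-2]
POP     : []
PUSH -3 : [-3]
NEG     : [3]
NEG     : [-3]
PUSH 3  : [-3, 3]
LT      : [1]
PUSH -5 : [1, -5]
GT      : [1]
STORE 2 : []
PUSH 9  : [9]
PUSH -9 : [9, -9]
STORE 0 : [9]
LOAD 2  : [9, 1]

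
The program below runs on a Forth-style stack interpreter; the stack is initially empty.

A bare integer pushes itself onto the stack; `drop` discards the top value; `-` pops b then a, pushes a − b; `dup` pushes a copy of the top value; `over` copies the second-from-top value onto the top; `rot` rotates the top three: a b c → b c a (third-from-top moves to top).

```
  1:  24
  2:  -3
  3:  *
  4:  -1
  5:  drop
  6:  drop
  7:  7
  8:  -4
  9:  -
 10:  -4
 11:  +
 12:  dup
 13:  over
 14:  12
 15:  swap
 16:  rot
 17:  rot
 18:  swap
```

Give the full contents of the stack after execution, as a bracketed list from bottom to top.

[7, 7, 12, 7]

24   : 24
-3   : 24 -3
*    : -72
-1   : -72 -1
drop : -72
drop : (empty)
7    : 7
-4   : 7 -4
-    : 11
-4   : 11 -4
+    : 7
dup  : 7 7
over : 7 7 7
12   : 7 7 7 12
swap : 7 7 12 7
rot  : 7 12 7 7
rot  : 7 7 7 12
swap : 7 7 12 7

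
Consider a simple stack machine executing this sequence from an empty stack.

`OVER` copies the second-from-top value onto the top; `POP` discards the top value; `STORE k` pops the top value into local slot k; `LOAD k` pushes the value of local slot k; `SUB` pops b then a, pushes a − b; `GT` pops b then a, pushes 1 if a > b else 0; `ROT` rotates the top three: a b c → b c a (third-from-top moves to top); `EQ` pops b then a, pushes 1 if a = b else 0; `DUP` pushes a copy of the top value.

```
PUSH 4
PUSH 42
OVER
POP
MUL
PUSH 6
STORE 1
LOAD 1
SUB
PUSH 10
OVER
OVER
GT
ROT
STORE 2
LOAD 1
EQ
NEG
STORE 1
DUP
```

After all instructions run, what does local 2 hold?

PUSH 4   4
PUSH 42  4 42
OVER     4 42 4
POP      4 42
MUL      168
PUSH 6   168 6
STORE 1  168
LOAD 1   168 6
SUB      162
PUSH 10  162 10
OVER     162 10 162
OVER     162 10 162 10
GT       162 10 1
ROT      10 1 162
STORE 2  10 1
LOAD 1   10 1 6
EQ       10 0
NEG      10 0
STORE 1  10
DUP      10 10

162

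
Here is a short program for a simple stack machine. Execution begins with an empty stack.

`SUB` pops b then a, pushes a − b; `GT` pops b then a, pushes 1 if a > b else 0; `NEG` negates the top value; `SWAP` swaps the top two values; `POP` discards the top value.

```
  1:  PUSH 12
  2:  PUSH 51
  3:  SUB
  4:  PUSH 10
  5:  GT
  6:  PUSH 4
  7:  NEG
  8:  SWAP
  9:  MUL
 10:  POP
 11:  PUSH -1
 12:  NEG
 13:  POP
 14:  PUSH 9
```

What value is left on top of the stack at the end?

PUSH 12  12
PUSH 51  12 51
SUB      -39
PUSH 10  -39 10
GT       0
PUSH 4   0 4
NEG      0 -4
SWAP     -4 0
MUL      0
POP      (empty)
PUSH -1  -1
NEG      1
POP      (empty)
PUSH 9   9

9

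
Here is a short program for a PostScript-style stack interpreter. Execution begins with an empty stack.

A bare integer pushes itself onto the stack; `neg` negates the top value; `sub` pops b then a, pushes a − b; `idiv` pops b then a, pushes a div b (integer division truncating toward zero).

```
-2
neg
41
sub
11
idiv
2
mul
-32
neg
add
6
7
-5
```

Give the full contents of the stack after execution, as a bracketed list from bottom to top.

[26, 6, 7, -5]

-2   : [-2]
neg  : [2]
41   : [2, 41]
sub  : [-39]
11   : [-39, 11]
idiv : [-3]
2    : [-3, 2]
mul  : [-6]
-32  : [-6, -32]
neg  : [-6, 32]
add  : [26]
6    : [26, 6]
7    : [26, 6, 7]
-5   : [26, 6, 7, -5]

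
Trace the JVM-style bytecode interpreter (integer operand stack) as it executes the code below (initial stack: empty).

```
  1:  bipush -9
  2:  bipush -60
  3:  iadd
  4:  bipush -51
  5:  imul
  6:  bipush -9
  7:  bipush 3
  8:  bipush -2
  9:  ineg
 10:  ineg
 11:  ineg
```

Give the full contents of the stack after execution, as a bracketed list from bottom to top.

bipush -9  -> -9
bipush -60 -> -9 -60
iadd       -> -69
bipush -51 -> -69 -51
imul       -> 3519
bipush -9  -> 3519 -9
bipush 3   -> 3519 -9 3
bipush -2  -> 3519 -9 3 -2
ineg       -> 3519 -9 3 2
ineg       -> 3519 -9 3 -2
ineg       -> 3519 -9 3 2

[3519, -9, 3, 2]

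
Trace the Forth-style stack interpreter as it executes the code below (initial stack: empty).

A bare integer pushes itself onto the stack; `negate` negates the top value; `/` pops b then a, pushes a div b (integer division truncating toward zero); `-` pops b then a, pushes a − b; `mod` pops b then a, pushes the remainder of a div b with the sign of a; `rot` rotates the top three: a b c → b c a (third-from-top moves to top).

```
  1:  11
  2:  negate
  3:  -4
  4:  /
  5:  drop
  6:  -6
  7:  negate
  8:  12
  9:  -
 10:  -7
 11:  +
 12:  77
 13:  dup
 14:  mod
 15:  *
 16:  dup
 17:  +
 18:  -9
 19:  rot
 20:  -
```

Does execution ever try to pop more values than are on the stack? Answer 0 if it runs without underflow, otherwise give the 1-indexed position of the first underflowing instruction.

19

11     → 11
negate → -11
-4     → -11 -4
/      → 2
drop   → (empty)
-6     → -6
negate → 6
12     → 6 12
-      → -6
-7     → -6 -7
+      → -13
77     → -13 77
dup    → -13 77 77
mod    → -13 0
*      → 0
dup    → 0 0
+      → 0
-9     → 0 -9
rot  — needs 3 operands, stack has 2 → underflow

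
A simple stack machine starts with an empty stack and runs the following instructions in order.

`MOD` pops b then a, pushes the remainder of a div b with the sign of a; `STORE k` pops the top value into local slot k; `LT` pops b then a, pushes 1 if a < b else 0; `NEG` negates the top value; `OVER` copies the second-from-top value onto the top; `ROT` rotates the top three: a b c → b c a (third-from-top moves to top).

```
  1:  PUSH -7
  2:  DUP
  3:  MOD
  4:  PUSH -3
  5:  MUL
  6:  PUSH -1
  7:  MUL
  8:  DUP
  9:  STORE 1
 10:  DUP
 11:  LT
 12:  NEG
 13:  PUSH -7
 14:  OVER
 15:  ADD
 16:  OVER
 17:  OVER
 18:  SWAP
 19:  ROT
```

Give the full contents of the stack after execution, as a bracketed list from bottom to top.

PUSH -7 -> -7
DUP     -> -7 -7
MOD     -> 0
PUSH -3 -> 0 -3
MUL     -> 0
PUSH -1 -> 0 -1
MUL     -> 0
DUP     -> 0 0
STORE 1 -> 0
DUP     -> 0 0
LT      -> 0
NEG     -> 0
PUSH -7 -> 0 -7
OVER    -> 0 -7 0
ADD     -> 0 -7
OVER    -> 0 -7 0
OVER    -> 0 -7 0 -7
SWAP    -> 0 -7 -7 0
ROT     -> 0 -7 0 -7

[0, -7, 0, -7]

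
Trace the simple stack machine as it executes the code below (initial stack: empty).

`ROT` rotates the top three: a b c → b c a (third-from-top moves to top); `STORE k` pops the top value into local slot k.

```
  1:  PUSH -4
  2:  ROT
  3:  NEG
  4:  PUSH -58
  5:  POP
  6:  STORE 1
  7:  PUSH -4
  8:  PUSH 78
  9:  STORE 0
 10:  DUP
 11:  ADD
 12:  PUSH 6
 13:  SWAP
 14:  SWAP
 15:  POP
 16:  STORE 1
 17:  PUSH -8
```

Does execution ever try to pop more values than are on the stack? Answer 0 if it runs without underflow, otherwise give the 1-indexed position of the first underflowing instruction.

PUSH -4 → [-4]
ROT  — needs 3 operands, stack has 1 → underflow

2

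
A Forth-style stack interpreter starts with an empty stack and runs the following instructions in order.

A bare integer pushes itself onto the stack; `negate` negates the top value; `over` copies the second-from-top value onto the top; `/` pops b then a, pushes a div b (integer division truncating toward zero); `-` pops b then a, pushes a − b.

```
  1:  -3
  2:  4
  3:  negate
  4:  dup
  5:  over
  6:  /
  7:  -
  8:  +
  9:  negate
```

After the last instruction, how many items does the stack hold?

-3     → [-3]
4      → [-3, 4]
negate → [-3, -4]
dup    → [-3, -4, -4]
over   → [-3, -4, -4, -4]
/      → [-3, -4, 1]
-      → [-3, -5]
+      → [-8]
negate → [8]

1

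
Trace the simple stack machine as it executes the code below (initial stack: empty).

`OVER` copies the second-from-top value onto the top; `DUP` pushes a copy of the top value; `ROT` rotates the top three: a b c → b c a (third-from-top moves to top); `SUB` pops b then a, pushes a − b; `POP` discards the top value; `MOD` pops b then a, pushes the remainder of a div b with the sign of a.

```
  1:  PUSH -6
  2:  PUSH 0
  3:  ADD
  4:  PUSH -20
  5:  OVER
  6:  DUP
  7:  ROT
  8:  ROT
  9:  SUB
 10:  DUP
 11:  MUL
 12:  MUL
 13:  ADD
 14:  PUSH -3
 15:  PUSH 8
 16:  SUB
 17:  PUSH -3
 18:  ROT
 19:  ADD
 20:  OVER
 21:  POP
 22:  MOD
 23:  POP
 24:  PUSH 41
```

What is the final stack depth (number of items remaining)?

PUSH -6   -6
PUSH 0    -6 0
ADD       -6
PUSH -20  -6 -20
OVER      -6 -20 -6
DUP       -6 -20 -6 -6
ROT       -6 -6 -6 -20
ROT       -6 -6 -20 -6
SUB       -6 -6 -14
DUP       -6 -6 -14 -14
MUL       -6 -6 196
MUL       -6 -1176
ADD       -1182
PUSH -3   -1182 -3
PUSH 8    -1182 -3 8
SUB       -1182 -11
PUSH -3   -1182 -11 -3
ROT       -11 -3 -1182
ADD       -11 -1185
OVER      -11 -1185 -11
POP       -11 -1185
MOD       -11
POP       (empty)
PUSH 41   41

1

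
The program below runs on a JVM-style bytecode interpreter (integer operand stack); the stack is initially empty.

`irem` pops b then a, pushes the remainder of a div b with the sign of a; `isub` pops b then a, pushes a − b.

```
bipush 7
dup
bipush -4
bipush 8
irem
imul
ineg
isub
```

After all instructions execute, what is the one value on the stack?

bipush 7  -> [7]
dup       -> [7, 7]
bipush -4 -> [7, 7, -4]
bipush 8  -> [7, 7, -4, 8]
irem      -> [7, 7, -4]
imul      -> [7, -28]
ineg      -> [7, 28]
isub      -> [-21]

-21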